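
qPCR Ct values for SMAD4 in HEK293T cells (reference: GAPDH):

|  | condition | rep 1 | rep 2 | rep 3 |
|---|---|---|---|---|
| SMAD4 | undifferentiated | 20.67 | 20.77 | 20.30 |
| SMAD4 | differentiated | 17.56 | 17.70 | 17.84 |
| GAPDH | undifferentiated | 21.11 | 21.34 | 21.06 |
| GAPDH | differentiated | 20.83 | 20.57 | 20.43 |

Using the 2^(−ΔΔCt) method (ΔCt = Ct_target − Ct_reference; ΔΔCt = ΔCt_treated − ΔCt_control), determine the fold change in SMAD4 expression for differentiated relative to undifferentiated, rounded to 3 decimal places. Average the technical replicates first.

4.993

Mean Ct: SMAD4 undifferentiated 20.580; SMAD4 differentiated 17.700; GAPDH undifferentiated 21.170; GAPDH differentiated 20.610
ΔCt(undifferentiated) = 20.580 − 21.170 = -0.590
ΔCt(differentiated) = 17.700 − 20.610 = -2.910
ΔΔCt = -2.910 − (-0.590) = -2.320
Fold change = 2^(−(-2.320)) = 2^2.320 = 4.9933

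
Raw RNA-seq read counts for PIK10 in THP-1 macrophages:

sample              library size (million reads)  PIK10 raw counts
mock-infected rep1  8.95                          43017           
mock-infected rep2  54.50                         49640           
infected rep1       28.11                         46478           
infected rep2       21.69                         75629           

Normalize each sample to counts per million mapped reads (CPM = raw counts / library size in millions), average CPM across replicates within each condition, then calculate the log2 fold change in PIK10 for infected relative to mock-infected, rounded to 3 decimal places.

CPM(mock-infected rep1) = 43017 / 8.95 = 4806.3687
CPM(mock-infected rep2) = 49640 / 54.50 = 910.8257
CPM(infected rep1) = 46478 / 28.11 = 1653.4329
CPM(infected rep2) = 75629 / 21.69 = 3486.8142
mean CPM(mock-infected) = 2858.5972; mean CPM(infected) = 2570.1236
Fold change = 2570.1236 / 2858.5972 = 0.89909
log2(0.89909) = -0.1535

-0.153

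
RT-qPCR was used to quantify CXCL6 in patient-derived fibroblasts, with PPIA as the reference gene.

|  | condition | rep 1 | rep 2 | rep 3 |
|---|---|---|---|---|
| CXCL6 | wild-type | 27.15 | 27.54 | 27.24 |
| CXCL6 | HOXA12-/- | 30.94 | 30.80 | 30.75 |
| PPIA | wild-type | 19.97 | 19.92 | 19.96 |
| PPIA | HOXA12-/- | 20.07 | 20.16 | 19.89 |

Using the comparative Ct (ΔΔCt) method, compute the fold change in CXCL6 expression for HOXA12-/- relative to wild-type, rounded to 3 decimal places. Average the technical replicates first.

0.093

Mean Ct: CXCL6 wild-type 27.310; CXCL6 HOXA12-/- 30.830; PPIA wild-type 19.950; PPIA HOXA12-/- 20.040
ΔCt(wild-type) = 27.310 − 19.950 = 7.360
ΔCt(HOXA12-/-) = 30.830 − 20.040 = 10.790
ΔΔCt = 10.790 − 7.360 = 3.430
Fold change = 2^(−3.430) = 0.0928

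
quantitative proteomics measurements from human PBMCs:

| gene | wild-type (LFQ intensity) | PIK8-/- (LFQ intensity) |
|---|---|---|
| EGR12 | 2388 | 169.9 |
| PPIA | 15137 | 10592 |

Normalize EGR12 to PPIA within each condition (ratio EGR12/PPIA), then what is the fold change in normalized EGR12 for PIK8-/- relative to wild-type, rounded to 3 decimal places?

EGR12/PPIA (wild-type) = 2388 / 15137 = 0.15776
EGR12/PPIA (PIK8-/-) = 169.9 / 10592 = 0.01604
Fold change = 0.01604 / 0.15776 = 0.1017

0.102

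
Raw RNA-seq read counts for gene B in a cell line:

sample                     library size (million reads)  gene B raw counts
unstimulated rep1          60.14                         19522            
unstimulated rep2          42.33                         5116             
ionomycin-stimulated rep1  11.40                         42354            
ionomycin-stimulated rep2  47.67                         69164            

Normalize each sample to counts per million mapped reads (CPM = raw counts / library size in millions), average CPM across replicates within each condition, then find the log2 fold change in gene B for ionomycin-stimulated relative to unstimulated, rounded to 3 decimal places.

CPM(unstimulated rep1) = 19522 / 60.14 = 324.6092
CPM(unstimulated rep2) = 5116 / 42.33 = 120.8599
CPM(ionomycin-stimulated rep1) = 42354 / 11.40 = 3715.2632
CPM(ionomycin-stimulated rep2) = 69164 / 47.67 = 1450.8915
mean CPM(unstimulated) = 222.7346; mean CPM(ionomycin-stimulated) = 2583.0774
Fold change = 2583.0774 / 222.7346 = 11.59711
log2(11.59711) = 3.5357

3.536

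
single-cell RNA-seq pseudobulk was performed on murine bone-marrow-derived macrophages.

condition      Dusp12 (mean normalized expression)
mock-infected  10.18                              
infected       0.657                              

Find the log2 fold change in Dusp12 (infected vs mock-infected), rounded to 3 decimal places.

-3.954

Fold change = 0.657 / 10.18 = 0.0645
log2(0.0645) = -3.9537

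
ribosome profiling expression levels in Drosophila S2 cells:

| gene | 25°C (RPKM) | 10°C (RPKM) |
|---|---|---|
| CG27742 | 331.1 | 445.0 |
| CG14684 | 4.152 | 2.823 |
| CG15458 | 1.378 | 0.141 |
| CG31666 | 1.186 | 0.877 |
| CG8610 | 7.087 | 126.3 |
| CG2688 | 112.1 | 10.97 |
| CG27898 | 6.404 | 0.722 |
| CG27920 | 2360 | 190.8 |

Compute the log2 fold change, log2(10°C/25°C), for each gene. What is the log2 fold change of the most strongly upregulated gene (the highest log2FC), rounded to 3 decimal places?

4.156

log2(445.0/331.1) = 0.427  (CG27742)
log2(2.823/4.152) = -0.557  (CG14684)
log2(0.141/1.378) = -3.289  (CG15458)
log2(0.877/1.186) = -0.435  (CG31666)
log2(126.3/7.087) = 4.156  (CG8610)
log2(10.97/112.1) = -3.353  (CG2688)
log2(0.722/6.404) = -3.149  (CG27898)
log2(190.8/2360) = -3.629  (CG27920)
CG8610 is most strongly upregulated.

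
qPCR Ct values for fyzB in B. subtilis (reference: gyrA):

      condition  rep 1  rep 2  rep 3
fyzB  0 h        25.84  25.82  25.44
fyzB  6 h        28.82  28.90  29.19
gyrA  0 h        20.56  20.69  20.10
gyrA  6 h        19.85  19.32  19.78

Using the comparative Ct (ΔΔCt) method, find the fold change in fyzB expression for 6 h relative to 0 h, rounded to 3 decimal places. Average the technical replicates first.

Mean Ct: fyzB 0 h 25.700; fyzB 6 h 28.970; gyrA 0 h 20.450; gyrA 6 h 19.650
ΔCt(0 h) = 25.700 − 20.450 = 5.250
ΔCt(6 h) = 28.970 − 19.650 = 9.320
ΔΔCt = 9.320 − 5.250 = 4.070
Fold change = 2^(−4.070) = 0.0595

0.060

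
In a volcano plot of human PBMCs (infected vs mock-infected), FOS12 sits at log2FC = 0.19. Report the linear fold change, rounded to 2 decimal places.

1.14

Fold change = 2^(0.19) = 1.141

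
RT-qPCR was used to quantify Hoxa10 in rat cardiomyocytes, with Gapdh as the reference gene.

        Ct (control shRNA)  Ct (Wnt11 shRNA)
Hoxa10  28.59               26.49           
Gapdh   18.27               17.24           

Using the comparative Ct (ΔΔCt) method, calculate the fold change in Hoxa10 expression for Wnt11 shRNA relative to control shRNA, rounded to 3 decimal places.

ΔCt(control shRNA) = 28.590 − 18.270 = 10.320
ΔCt(Wnt11 shRNA) = 26.490 − 17.240 = 9.250
ΔΔCt = 9.250 − 10.320 = -1.070
Fold change = 2^(−(-1.070)) = 2^1.070 = 2.0994

2.099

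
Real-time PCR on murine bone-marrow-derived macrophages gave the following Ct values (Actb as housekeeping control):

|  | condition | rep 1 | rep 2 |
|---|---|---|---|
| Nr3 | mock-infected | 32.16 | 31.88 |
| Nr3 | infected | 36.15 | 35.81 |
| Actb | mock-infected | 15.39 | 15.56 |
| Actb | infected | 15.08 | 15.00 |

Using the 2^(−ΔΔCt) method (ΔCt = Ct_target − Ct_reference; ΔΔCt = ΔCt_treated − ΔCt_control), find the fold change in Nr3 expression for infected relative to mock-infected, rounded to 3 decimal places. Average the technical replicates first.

0.048

Mean Ct: Nr3 mock-infected 32.020; Nr3 infected 35.980; Actb mock-infected 15.475; Actb infected 15.040
ΔCt(mock-infected) = 32.020 − 15.475 = 16.545
ΔCt(infected) = 35.980 − 15.040 = 20.940
ΔΔCt = 20.940 − 16.545 = 4.395
Fold change = 2^(−4.395) = 0.0475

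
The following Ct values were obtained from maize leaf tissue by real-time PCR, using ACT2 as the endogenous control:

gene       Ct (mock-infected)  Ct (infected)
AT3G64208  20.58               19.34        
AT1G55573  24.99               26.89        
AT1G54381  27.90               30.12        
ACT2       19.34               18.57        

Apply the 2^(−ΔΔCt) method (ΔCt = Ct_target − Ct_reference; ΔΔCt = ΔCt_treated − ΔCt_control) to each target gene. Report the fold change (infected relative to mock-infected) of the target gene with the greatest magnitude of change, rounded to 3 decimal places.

AT3G64208: ΔΔCt = (19.34−18.57) − (20.58−19.34) = 0.77 − 1.24 = -0.47; fold change = 2^0.47 = 1.385
AT1G55573: ΔΔCt = (26.89−18.57) − (24.99−19.34) = 8.32 − 5.65 = 2.67; fold change = 2^-2.67 = 0.157
AT1G54381: ΔΔCt = (30.12−18.57) − (27.90−19.34) = 11.55 − 8.56 = 2.99; fold change = 2^-2.99 = 0.126
AT1G54381 has the largest |ΔΔCt| = 2.99.

0.126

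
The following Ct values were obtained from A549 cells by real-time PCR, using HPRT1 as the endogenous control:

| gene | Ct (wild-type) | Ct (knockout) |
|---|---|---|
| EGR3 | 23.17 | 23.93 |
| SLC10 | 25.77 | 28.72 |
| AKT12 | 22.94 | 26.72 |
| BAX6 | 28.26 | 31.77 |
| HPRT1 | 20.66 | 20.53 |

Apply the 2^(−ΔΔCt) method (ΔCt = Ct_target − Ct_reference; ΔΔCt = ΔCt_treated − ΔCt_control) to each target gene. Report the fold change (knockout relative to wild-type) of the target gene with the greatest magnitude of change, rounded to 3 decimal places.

0.067

EGR3: ΔΔCt = (23.93−20.53) − (23.17−20.66) = 3.40 − 2.51 = 0.89; fold change = 2^-0.89 = 0.540
SLC10: ΔΔCt = (28.72−20.53) − (25.77−20.66) = 8.19 − 5.11 = 3.08; fold change = 2^-3.08 = 0.118
AKT12: ΔΔCt = (26.72−20.53) − (22.94−20.66) = 6.19 − 2.28 = 3.91; fold change = 2^-3.91 = 0.067
BAX6: ΔΔCt = (31.77−20.53) − (28.26−20.66) = 11.24 − 7.60 = 3.64; fold change = 2^-3.64 = 0.080
AKT12 has the largest |ΔΔCt| = 3.91.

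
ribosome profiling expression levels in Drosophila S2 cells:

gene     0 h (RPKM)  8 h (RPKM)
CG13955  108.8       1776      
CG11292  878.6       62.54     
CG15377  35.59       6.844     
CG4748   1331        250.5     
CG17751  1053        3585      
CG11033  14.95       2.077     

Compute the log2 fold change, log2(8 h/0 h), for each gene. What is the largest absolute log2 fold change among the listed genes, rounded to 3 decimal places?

log2(1776/108.8) = 4.029  (CG13955)
log2(62.54/878.6) = -3.812  (CG11292)
log2(6.844/35.59) = -2.379  (CG15377)
log2(250.5/1331) = -2.410  (CG4748)
log2(3585/1053) = 1.767  (CG17751)
log2(2.077/14.95) = -2.848  (CG11033)
The largest magnitude belongs to CG13955.

4.029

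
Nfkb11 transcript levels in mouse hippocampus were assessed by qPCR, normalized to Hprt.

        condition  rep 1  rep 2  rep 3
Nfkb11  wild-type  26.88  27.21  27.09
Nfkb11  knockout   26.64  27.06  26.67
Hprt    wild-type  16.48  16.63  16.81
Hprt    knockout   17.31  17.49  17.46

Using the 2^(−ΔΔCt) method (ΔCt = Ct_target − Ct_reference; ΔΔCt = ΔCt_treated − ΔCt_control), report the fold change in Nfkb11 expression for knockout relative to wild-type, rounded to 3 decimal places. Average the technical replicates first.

2.071

Mean Ct: Nfkb11 wild-type 27.060; Nfkb11 knockout 26.790; Hprt wild-type 16.640; Hprt knockout 17.420
ΔCt(wild-type) = 27.060 − 16.640 = 10.420
ΔCt(knockout) = 26.790 − 17.420 = 9.370
ΔΔCt = 9.370 − 10.420 = -1.050
Fold change = 2^(−(-1.050)) = 2^1.050 = 2.0705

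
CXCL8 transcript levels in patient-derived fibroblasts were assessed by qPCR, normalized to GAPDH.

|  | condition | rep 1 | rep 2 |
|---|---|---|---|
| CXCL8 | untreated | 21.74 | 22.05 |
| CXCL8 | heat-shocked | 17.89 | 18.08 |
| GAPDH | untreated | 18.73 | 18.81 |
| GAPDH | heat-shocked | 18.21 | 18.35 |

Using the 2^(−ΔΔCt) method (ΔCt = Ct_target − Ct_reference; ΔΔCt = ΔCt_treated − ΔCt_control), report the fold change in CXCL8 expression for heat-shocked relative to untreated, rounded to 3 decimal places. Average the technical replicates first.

10.703

Mean Ct: CXCL8 untreated 21.895; CXCL8 heat-shocked 17.985; GAPDH untreated 18.770; GAPDH heat-shocked 18.280
ΔCt(untreated) = 21.895 − 18.770 = 3.125
ΔCt(heat-shocked) = 17.985 − 18.280 = -0.295
ΔΔCt = -0.295 − 3.125 = -3.420
Fold change = 2^(−(-3.420)) = 2^3.420 = 10.7034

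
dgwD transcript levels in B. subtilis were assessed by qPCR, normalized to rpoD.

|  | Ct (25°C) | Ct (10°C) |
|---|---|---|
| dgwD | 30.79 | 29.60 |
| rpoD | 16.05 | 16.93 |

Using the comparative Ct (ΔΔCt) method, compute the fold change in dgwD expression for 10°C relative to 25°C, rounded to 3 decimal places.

ΔCt(25°C) = 30.790 − 16.050 = 14.740
ΔCt(10°C) = 29.600 − 16.930 = 12.670
ΔΔCt = 12.670 − 14.740 = -2.070
Fold change = 2^(−(-2.070)) = 2^2.070 = 4.1989

4.199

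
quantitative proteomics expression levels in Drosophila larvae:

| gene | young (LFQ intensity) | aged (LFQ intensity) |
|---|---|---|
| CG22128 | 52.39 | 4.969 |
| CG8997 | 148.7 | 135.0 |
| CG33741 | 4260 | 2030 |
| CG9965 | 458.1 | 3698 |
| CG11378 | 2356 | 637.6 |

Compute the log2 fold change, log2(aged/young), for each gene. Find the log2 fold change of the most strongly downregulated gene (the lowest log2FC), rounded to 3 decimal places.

log2(4.969/52.39) = -3.398  (CG22128)
log2(135.0/148.7) = -0.139  (CG8997)
log2(2030/4260) = -1.069  (CG33741)
log2(3698/458.1) = 3.013  (CG9965)
log2(637.6/2356) = -1.886  (CG11378)
CG22128 is most strongly downregulated.

-3.398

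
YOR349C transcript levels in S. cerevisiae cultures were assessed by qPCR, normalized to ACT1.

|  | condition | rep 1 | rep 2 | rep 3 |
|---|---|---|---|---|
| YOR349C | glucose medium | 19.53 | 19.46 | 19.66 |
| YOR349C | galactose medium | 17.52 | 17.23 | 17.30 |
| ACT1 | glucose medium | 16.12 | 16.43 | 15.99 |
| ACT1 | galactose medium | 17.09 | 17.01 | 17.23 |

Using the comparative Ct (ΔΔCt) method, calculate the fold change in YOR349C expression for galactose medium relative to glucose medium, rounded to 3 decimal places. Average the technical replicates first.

8.754

Mean Ct: YOR349C glucose medium 19.550; YOR349C galactose medium 17.350; ACT1 glucose medium 16.180; ACT1 galactose medium 17.110
ΔCt(glucose medium) = 19.550 − 16.180 = 3.370
ΔCt(galactose medium) = 17.350 − 17.110 = 0.240
ΔΔCt = 0.240 − 3.370 = -3.130
Fold change = 2^(−(-3.130)) = 2^3.130 = 8.7543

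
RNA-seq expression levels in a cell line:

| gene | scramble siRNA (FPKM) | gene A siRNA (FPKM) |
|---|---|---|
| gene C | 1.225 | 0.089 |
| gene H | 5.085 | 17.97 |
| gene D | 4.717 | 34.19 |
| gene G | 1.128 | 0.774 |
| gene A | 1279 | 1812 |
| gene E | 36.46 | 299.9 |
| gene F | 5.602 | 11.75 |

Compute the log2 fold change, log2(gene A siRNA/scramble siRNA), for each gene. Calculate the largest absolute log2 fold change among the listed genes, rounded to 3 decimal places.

3.783

log2(0.089/1.225) = -3.783  (gene C)
log2(17.97/5.085) = 1.821  (gene H)
log2(34.19/4.717) = 2.858  (gene D)
log2(0.774/1.128) = -0.543  (gene G)
log2(1812/1279) = 0.503  (gene A)
log2(299.9/36.46) = 3.040  (gene E)
log2(11.75/5.602) = 1.069  (gene F)
The largest magnitude belongs to gene C.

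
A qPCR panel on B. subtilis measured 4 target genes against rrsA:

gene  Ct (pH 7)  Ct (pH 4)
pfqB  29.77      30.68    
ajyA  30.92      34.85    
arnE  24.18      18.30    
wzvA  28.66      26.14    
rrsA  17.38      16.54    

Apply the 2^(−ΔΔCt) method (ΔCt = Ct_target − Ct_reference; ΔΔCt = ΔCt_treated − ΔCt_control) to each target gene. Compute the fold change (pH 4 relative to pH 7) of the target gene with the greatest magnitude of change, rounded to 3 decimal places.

32.900

pfqB: ΔΔCt = (30.68−16.54) − (29.77−17.38) = 14.14 − 12.39 = 1.75; fold change = 2^-1.75 = 0.297
ajyA: ΔΔCt = (34.85−16.54) − (30.92−17.38) = 18.31 − 13.54 = 4.77; fold change = 2^-4.77 = 0.037
arnE: ΔΔCt = (18.30−16.54) − (24.18−17.38) = 1.76 − 6.80 = -5.04; fold change = 2^5.04 = 32.900
wzvA: ΔΔCt = (26.14−16.54) − (28.66−17.38) = 9.60 − 11.28 = -1.68; fold change = 2^1.68 = 3.204
arnE has the largest |ΔΔCt| = 5.04.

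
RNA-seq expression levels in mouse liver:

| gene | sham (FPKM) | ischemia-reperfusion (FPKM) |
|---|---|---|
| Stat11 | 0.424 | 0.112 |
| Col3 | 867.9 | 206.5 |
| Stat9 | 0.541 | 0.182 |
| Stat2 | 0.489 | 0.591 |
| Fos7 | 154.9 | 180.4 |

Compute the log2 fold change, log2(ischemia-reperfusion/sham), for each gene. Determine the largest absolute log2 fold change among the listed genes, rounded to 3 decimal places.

log2(0.112/0.424) = -1.921  (Stat11)
log2(206.5/867.9) = -2.071  (Col3)
log2(0.182/0.541) = -1.572  (Stat9)
log2(0.591/0.489) = 0.273  (Stat2)
log2(180.4/154.9) = 0.220  (Fos7)
The largest magnitude belongs to Col3.

2.071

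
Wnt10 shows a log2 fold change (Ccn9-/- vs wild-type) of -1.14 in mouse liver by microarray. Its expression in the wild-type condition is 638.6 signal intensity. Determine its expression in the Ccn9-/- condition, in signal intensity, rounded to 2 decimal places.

Fold change = 2^(-1.14) = 0.4538
Ccn9-/- expression = 638.6 × 0.4538 = 289.77

289.77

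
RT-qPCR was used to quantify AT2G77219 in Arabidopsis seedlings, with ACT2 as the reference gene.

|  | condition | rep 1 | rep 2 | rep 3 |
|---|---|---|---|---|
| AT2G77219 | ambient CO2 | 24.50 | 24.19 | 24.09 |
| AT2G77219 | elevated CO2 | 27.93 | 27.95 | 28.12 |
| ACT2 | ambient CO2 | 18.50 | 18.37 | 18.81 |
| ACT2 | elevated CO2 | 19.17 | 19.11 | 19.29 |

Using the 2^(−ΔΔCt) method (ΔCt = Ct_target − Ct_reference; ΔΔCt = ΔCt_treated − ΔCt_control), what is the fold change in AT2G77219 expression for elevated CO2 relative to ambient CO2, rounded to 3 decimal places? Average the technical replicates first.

Mean Ct: AT2G77219 ambient CO2 24.260; AT2G77219 elevated CO2 28.000; ACT2 ambient CO2 18.560; ACT2 elevated CO2 19.190
ΔCt(ambient CO2) = 24.260 − 18.560 = 5.700
ΔCt(elevated CO2) = 28.000 − 19.190 = 8.810
ΔΔCt = 8.810 − 5.700 = 3.110
Fold change = 2^(−3.110) = 0.1158

0.116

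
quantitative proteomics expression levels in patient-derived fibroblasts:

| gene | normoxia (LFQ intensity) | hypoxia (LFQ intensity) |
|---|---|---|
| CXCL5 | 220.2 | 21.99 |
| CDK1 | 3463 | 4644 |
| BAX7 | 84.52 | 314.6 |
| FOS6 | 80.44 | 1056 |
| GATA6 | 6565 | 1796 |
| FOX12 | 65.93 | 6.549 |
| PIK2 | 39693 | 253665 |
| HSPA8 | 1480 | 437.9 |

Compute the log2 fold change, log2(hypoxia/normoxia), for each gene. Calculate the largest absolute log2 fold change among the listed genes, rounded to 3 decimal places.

3.715

log2(21.99/220.2) = -3.324  (CXCL5)
log2(4644/3463) = 0.423  (CDK1)
log2(314.6/84.52) = 1.896  (BAX7)
log2(1056/80.44) = 3.715  (FOS6)
log2(1796/6565) = -1.870  (GATA6)
log2(6.549/65.93) = -3.332  (FOX12)
log2(253665/39693) = 2.676  (PIK2)
log2(437.9/1480) = -1.757  (HSPA8)
The largest magnitude belongs to FOS6.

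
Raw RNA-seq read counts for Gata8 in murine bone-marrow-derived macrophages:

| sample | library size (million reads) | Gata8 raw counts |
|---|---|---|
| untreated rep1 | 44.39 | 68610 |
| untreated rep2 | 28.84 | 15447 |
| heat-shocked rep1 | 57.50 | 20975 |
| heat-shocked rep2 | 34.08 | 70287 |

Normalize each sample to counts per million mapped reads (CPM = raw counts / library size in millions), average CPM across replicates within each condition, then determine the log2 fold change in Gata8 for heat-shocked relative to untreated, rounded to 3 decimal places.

CPM(untreated rep1) = 68610 / 44.39 = 1545.6184
CPM(untreated rep2) = 15447 / 28.84 = 535.6103
CPM(heat-shocked rep1) = 20975 / 57.50 = 364.7826
CPM(heat-shocked rep2) = 70287 / 34.08 = 2062.4120
mean CPM(untreated) = 1040.6143; mean CPM(heat-shocked) = 1213.5973
Fold change = 1213.5973 / 1040.6143 = 1.16623
log2(1.16623) = 0.2219

0.222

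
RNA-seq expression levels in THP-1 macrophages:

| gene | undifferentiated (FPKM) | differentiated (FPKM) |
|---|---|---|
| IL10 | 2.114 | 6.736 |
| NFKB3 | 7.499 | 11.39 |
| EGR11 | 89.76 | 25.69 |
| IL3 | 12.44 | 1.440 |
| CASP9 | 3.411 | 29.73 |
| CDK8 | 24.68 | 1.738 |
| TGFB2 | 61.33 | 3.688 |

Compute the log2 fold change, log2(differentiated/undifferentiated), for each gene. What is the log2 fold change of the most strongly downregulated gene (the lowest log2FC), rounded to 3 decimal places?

log2(6.736/2.114) = 1.672  (IL10)
log2(11.39/7.499) = 0.603  (NFKB3)
log2(25.69/89.76) = -1.805  (EGR11)
log2(1.440/12.44) = -3.111  (IL3)
log2(29.73/3.411) = 3.124  (CASP9)
log2(1.738/24.68) = -3.828  (CDK8)
log2(3.688/61.33) = -4.056  (TGFB2)
TGFB2 is most strongly downregulated.

-4.056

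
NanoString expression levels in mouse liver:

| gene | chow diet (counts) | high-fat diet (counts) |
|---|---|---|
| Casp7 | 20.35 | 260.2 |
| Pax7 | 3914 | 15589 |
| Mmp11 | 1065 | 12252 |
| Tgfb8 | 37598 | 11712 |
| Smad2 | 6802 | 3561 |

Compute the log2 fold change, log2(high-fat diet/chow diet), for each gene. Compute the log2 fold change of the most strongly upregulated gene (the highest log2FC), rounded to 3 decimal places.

log2(260.2/20.35) = 3.677  (Casp7)
log2(15589/3914) = 1.994  (Pax7)
log2(12252/1065) = 3.524  (Mmp11)
log2(11712/37598) = -1.683  (Tgfb8)
log2(3561/6802) = -0.934  (Smad2)
Casp7 is most strongly upregulated.

3.677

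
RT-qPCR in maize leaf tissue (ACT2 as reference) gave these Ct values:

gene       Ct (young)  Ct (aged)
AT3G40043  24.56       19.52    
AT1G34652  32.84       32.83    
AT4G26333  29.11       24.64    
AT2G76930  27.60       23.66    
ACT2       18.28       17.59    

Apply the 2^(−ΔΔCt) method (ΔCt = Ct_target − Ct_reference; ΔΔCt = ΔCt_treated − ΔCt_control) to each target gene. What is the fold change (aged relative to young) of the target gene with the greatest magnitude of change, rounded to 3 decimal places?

AT3G40043: ΔΔCt = (19.52−17.59) − (24.56−18.28) = 1.93 − 6.28 = -4.35; fold change = 2^4.35 = 20.393
AT1G34652: ΔΔCt = (32.83−17.59) − (32.84−18.28) = 15.24 − 14.56 = 0.68; fold change = 2^-0.68 = 0.624
AT4G26333: ΔΔCt = (24.64−17.59) − (29.11−18.28) = 7.05 − 10.83 = -3.78; fold change = 2^3.78 = 13.737
AT2G76930: ΔΔCt = (23.66−17.59) − (27.60−18.28) = 6.07 − 9.32 = -3.25; fold change = 2^3.25 = 9.514
AT3G40043 has the largest |ΔΔCt| = 4.35.

20.393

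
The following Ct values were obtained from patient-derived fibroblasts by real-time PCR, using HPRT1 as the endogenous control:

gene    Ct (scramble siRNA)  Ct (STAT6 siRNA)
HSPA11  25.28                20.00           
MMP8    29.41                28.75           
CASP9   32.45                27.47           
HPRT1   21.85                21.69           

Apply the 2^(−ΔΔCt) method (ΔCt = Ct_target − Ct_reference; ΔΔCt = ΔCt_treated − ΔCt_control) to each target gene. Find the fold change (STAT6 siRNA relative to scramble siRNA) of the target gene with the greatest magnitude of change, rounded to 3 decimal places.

34.776

HSPA11: ΔΔCt = (20.00−21.69) − (25.28−21.85) = -1.69 − 3.43 = -5.12; fold change = 2^5.12 = 34.776
MMP8: ΔΔCt = (28.75−21.69) − (29.41−21.85) = 7.06 − 7.56 = -0.50; fold change = 2^0.50 = 1.414
CASP9: ΔΔCt = (27.47−21.69) − (32.45−21.85) = 5.78 − 10.60 = -4.82; fold change = 2^4.82 = 28.246
HSPA11 has the largest |ΔΔCt| = 5.12.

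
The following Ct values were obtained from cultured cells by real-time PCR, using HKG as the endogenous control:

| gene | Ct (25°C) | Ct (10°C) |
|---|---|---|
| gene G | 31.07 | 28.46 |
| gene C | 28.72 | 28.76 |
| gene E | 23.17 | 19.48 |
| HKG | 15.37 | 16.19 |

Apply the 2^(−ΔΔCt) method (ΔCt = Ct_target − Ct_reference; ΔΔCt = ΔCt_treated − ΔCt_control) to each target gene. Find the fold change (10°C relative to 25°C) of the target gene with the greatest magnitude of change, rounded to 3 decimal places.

gene G: ΔΔCt = (28.46−16.19) − (31.07−15.37) = 12.27 − 15.70 = -3.43; fold change = 2^3.43 = 10.778
gene C: ΔΔCt = (28.76−16.19) − (28.72−15.37) = 12.57 − 13.35 = -0.78; fold change = 2^0.78 = 1.717
gene E: ΔΔCt = (19.48−16.19) − (23.17−15.37) = 3.29 − 7.80 = -4.51; fold change = 2^4.51 = 22.785
gene E has the largest |ΔΔCt| = 4.51.

22.785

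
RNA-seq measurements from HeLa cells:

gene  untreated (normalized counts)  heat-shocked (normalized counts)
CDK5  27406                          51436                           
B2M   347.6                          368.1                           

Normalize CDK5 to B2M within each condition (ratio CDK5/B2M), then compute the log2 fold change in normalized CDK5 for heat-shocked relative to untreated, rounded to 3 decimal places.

CDK5/B2M (untreated) = 27406 / 347.6 = 78.843
CDK5/B2M (heat-shocked) = 51436 / 368.1 = 139.73
Fold change = 139.73 / 78.843 = 1.7723
log2(1.7723) = 0.8256

0.826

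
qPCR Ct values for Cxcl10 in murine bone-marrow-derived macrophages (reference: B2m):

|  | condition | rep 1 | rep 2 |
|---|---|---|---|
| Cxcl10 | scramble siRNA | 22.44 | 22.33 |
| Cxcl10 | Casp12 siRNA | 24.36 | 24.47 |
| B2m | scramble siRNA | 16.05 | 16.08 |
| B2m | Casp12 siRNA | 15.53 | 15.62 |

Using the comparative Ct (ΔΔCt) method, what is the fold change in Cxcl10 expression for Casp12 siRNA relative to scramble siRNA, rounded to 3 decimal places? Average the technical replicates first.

Mean Ct: Cxcl10 scramble siRNA 22.385; Cxcl10 Casp12 siRNA 24.415; B2m scramble siRNA 16.065; B2m Casp12 siRNA 15.575
ΔCt(scramble siRNA) = 22.385 − 16.065 = 6.320
ΔCt(Casp12 siRNA) = 24.415 − 15.575 = 8.840
ΔΔCt = 8.840 − 6.320 = 2.520
Fold change = 2^(−2.520) = 0.1743

0.174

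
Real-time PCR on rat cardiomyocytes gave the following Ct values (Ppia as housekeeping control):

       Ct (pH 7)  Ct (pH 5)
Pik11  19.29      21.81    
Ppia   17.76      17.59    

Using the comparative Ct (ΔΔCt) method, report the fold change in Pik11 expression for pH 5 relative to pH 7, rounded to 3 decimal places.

ΔCt(pH 7) = 19.290 − 17.760 = 1.530
ΔCt(pH 5) = 21.810 − 17.590 = 4.220
ΔΔCt = 4.220 − 1.530 = 2.690
Fold change = 2^(−2.690) = 0.1550

0.155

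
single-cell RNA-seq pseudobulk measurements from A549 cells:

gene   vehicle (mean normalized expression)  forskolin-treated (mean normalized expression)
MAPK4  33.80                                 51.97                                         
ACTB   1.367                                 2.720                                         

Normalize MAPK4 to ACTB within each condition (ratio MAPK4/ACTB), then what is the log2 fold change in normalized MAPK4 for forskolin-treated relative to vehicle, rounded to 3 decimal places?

MAPK4/ACTB (vehicle) = 33.80 / 1.367 = 24.726
MAPK4/ACTB (forskolin-treated) = 51.97 / 2.720 = 19.107
Fold change = 19.107 / 24.726 = 0.7727
log2(0.7727) = -0.3719

-0.372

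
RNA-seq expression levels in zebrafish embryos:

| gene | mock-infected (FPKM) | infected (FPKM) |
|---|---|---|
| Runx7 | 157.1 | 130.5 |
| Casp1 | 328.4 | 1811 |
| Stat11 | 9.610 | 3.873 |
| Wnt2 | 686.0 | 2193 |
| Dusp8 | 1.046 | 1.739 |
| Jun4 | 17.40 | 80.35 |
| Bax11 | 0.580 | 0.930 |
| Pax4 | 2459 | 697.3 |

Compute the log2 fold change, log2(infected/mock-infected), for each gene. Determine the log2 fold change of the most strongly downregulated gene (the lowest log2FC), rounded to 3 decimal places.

log2(130.5/157.1) = -0.268  (Runx7)
log2(1811/328.4) = 2.463  (Casp1)
log2(3.873/9.610) = -1.311  (Stat11)
log2(2193/686.0) = 1.677  (Wnt2)
log2(1.739/1.046) = 0.733  (Dusp8)
log2(80.35/17.40) = 2.207  (Jun4)
log2(0.930/0.580) = 0.681  (Bax11)
log2(697.3/2459) = -1.818  (Pax4)
Pax4 is most strongly downregulated.

-1.818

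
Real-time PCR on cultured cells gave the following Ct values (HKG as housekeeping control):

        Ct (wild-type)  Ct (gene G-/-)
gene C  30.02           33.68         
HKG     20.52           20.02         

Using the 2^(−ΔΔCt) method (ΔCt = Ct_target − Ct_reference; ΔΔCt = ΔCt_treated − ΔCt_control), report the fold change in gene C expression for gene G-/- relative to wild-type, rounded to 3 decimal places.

ΔCt(wild-type) = 30.020 − 20.520 = 9.500
ΔCt(gene G-/-) = 33.680 − 20.020 = 13.660
ΔΔCt = 13.660 − 9.500 = 4.160
Fold change = 2^(−4.160) = 0.0559

0.056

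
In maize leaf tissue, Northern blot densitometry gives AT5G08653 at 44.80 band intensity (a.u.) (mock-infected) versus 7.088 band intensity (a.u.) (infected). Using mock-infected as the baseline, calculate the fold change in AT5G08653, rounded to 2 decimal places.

0.16

Fold change = 7.088 / 44.80 = 0.158
AT5G08653 is downregulated.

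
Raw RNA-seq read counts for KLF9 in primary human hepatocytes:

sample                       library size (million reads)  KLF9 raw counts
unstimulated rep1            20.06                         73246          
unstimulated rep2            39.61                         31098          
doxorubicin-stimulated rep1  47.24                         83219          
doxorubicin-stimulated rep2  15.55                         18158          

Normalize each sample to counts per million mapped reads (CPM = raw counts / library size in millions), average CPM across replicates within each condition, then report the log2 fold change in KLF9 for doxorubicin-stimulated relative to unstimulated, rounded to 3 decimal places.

-0.599

CPM(unstimulated rep1) = 73246 / 20.06 = 3651.3460
CPM(unstimulated rep2) = 31098 / 39.61 = 785.1048
CPM(doxorubicin-stimulated rep1) = 83219 / 47.24 = 1761.6215
CPM(doxorubicin-stimulated rep2) = 18158 / 15.55 = 1167.7170
mean CPM(unstimulated) = 2218.2254; mean CPM(doxorubicin-stimulated) = 1464.6693
Fold change = 1464.6693 / 2218.2254 = 0.66029
log2(0.66029) = -0.5988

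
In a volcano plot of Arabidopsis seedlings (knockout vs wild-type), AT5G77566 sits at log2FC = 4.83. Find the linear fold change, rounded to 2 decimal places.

28.44

Fold change = 2^(4.83) = 28.443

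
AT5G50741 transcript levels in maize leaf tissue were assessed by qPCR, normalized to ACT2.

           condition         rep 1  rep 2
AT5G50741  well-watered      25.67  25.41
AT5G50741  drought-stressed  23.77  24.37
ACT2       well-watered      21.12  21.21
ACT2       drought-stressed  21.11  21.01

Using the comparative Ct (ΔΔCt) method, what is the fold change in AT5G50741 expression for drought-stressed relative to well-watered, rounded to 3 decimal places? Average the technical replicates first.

2.576

Mean Ct: AT5G50741 well-watered 25.540; AT5G50741 drought-stressed 24.070; ACT2 well-watered 21.165; ACT2 drought-stressed 21.060
ΔCt(well-watered) = 25.540 − 21.165 = 4.375
ΔCt(drought-stressed) = 24.070 − 21.060 = 3.010
ΔΔCt = 3.010 − 4.375 = -1.365
Fold change = 2^(−(-1.365)) = 2^1.365 = 2.5758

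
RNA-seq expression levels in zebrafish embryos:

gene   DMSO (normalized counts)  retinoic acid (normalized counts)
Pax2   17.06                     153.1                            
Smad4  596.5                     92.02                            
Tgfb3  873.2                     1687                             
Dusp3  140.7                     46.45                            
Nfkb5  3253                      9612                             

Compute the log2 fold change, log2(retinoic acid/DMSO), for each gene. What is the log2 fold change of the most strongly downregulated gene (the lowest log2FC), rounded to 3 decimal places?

-2.697

log2(153.1/17.06) = 3.166  (Pax2)
log2(92.02/596.5) = -2.697  (Smad4)
log2(1687/873.2) = 0.950  (Tgfb3)
log2(46.45/140.7) = -1.599  (Dusp3)
log2(9612/3253) = 1.563  (Nfkb5)
Smad4 is most strongly downregulated.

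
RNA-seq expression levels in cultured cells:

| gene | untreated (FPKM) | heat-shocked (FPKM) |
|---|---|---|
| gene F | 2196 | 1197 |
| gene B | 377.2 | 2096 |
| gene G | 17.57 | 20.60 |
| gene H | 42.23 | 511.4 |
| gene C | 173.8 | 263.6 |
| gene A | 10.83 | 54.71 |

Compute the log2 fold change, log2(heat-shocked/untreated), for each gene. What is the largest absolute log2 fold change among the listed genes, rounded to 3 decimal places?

3.598

log2(1197/2196) = -0.875  (gene F)
log2(2096/377.2) = 2.474  (gene B)
log2(20.60/17.57) = 0.230  (gene G)
log2(511.4/42.23) = 3.598  (gene H)
log2(263.6/173.8) = 0.601  (gene C)
log2(54.71/10.83) = 2.337  (gene A)
The largest magnitude belongs to gene H.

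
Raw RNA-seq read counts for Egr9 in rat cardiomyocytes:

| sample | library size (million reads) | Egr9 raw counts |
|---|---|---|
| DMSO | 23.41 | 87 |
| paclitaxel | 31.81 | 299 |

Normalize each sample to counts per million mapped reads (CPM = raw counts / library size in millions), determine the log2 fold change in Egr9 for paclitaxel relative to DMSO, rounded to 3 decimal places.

CPM(DMSO) = 87 / 23.41 = 3.7164
CPM(paclitaxel) = 299 / 31.81 = 9.3996
Fold change = 9.3996 / 3.7164 = 2.52924
log2(2.52924) = 1.3387

1.339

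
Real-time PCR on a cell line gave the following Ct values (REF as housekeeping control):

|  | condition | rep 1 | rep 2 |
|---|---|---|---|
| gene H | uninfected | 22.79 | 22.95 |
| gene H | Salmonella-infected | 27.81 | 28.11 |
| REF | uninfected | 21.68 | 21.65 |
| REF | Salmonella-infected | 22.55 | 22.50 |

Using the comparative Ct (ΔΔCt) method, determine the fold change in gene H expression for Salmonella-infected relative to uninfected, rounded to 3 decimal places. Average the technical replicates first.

0.053

Mean Ct: gene H uninfected 22.870; gene H Salmonella-infected 27.960; REF uninfected 21.665; REF Salmonella-infected 22.525
ΔCt(uninfected) = 22.870 − 21.665 = 1.205
ΔCt(Salmonella-infected) = 27.960 − 22.525 = 5.435
ΔΔCt = 5.435 − 1.205 = 4.230
Fold change = 2^(−4.230) = 0.0533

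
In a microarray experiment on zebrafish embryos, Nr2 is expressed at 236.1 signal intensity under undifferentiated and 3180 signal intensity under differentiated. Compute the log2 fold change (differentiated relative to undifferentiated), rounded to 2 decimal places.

3.75

Fold change = 3180 / 236.1 = 13.4689
log2(13.4689) = 3.752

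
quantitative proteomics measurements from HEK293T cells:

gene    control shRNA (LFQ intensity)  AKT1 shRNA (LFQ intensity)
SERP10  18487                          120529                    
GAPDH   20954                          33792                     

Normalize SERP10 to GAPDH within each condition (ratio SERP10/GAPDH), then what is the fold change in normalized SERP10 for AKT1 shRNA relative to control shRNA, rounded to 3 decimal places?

4.043

SERP10/GAPDH (control shRNA) = 18487 / 20954 = 0.88227
SERP10/GAPDH (AKT1 shRNA) = 120529 / 33792 = 3.5668
Fold change = 3.5668 / 0.88227 = 4.0428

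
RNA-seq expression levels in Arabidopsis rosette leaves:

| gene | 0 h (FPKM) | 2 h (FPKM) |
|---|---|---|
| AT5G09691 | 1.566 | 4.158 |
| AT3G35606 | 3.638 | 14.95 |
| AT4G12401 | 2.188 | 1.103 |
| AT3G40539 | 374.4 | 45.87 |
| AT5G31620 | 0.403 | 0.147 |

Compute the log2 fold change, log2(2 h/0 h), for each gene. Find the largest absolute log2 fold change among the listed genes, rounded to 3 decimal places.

3.029

log2(4.158/1.566) = 1.409  (AT5G09691)
log2(14.95/3.638) = 2.039  (AT3G35606)
log2(1.103/2.188) = -0.988  (AT4G12401)
log2(45.87/374.4) = -3.029  (AT3G40539)
log2(0.147/0.403) = -1.455  (AT5G31620)
The largest magnitude belongs to AT3G40539.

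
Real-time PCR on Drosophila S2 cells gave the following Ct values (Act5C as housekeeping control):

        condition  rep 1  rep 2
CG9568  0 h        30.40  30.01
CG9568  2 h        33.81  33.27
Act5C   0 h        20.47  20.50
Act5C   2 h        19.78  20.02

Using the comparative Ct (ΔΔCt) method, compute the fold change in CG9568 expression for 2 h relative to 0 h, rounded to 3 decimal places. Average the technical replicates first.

0.066

Mean Ct: CG9568 0 h 30.205; CG9568 2 h 33.540; Act5C 0 h 20.485; Act5C 2 h 19.900
ΔCt(0 h) = 30.205 − 20.485 = 9.720
ΔCt(2 h) = 33.540 − 19.900 = 13.640
ΔΔCt = 13.640 − 9.720 = 3.920
Fold change = 2^(−3.920) = 0.0661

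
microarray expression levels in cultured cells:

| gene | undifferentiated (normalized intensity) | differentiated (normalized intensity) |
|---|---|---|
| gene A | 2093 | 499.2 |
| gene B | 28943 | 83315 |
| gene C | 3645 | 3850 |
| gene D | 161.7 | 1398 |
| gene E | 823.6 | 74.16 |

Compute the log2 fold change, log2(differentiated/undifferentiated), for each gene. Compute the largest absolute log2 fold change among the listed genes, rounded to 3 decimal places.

3.473

log2(499.2/2093) = -2.068  (gene A)
log2(83315/28943) = 1.525  (gene B)
log2(3850/3645) = 0.079  (gene C)
log2(1398/161.7) = 3.112  (gene D)
log2(74.16/823.6) = -3.473  (gene E)
The largest magnitude belongs to gene E.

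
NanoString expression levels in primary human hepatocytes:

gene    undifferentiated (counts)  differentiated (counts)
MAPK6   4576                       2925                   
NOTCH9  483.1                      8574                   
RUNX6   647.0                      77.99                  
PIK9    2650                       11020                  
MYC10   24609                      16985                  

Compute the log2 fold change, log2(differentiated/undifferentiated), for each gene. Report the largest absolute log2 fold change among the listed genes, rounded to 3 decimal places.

4.150

log2(2925/4576) = -0.646  (MAPK6)
log2(8574/483.1) = 4.150  (NOTCH9)
log2(77.99/647.0) = -3.052  (RUNX6)
log2(11020/2650) = 2.056  (PIK9)
log2(16985/24609) = -0.535  (MYC10)
The largest magnitude belongs to NOTCH9.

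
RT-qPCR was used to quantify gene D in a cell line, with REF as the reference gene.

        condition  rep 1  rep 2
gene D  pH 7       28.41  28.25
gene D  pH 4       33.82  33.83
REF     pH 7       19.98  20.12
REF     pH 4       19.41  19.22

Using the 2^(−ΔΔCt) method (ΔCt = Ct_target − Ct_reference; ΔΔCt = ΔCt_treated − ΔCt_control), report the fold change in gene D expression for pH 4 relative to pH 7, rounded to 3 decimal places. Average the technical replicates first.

Mean Ct: gene D pH 7 28.330; gene D pH 4 33.825; REF pH 7 20.050; REF pH 4 19.315
ΔCt(pH 7) = 28.330 − 20.050 = 8.280
ΔCt(pH 4) = 33.825 − 19.315 = 14.510
ΔΔCt = 14.510 − 8.280 = 6.230
Fold change = 2^(−6.230) = 0.0133

0.013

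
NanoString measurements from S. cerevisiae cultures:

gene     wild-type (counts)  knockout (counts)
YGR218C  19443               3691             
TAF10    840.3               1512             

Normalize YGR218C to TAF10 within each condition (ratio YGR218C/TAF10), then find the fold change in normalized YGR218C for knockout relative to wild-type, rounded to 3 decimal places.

0.106

YGR218C/TAF10 (wild-type) = 19443 / 840.3 = 23.138
YGR218C/TAF10 (knockout) = 3691 / 1512 = 2.4411
Fold change = 2.4411 / 23.138 = 0.1055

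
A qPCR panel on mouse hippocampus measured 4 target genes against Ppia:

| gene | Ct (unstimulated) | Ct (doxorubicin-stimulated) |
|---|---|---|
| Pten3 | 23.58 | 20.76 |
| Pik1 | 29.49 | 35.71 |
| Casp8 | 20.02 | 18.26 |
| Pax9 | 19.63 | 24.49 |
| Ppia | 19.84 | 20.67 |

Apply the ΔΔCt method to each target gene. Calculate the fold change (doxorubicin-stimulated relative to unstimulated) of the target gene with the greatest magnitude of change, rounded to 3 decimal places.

0.024

Pten3: ΔΔCt = (20.76−20.67) − (23.58−19.84) = 0.09 − 3.74 = -3.65; fold change = 2^3.65 = 12.553
Pik1: ΔΔCt = (35.71−20.67) − (29.49−19.84) = 15.04 − 9.65 = 5.39; fold change = 2^-5.39 = 0.024
Casp8: ΔΔCt = (18.26−20.67) − (20.02−19.84) = -2.41 − 0.18 = -2.59; fold change = 2^2.59 = 6.021
Pax9: ΔΔCt = (24.49−20.67) − (19.63−19.84) = 3.82 − (-0.21) = 4.03; fold change = 2^-4.03 = 0.061
Pik1 has the largest |ΔΔCt| = 5.39.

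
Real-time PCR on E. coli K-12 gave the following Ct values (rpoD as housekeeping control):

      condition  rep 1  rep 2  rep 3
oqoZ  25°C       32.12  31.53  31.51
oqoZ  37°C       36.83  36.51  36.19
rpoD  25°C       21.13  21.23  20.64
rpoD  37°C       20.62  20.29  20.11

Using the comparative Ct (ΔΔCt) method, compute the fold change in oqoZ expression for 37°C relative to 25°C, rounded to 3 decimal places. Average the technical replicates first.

Mean Ct: oqoZ 25°C 31.720; oqoZ 37°C 36.510; rpoD 25°C 21.000; rpoD 37°C 20.340
ΔCt(25°C) = 31.720 − 21.000 = 10.720
ΔCt(37°C) = 36.510 − 20.340 = 16.170
ΔΔCt = 16.170 − 10.720 = 5.450
Fold change = 2^(−5.450) = 0.0229

0.023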